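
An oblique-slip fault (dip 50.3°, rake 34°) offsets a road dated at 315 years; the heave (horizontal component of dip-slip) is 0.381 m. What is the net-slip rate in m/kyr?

dip-slip = heave / cos(dip) = 0.381 / cos(50.3°) = 0.5965 m
net slip = dip-slip / sin(rake) = 0.5965 / sin(34°) = 1.067 m
rate = 1.067 m / 315 years = 0.00339 m/yr = 3.39 m/kyr

3.39 m/kyr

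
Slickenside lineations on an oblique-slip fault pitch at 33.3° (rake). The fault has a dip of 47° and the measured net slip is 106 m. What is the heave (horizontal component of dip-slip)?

39.7 m

dip-slip = net slip × sin(rake) = 106 m × sin(33.3°) = 58.20 m
heave = dip-slip × cos(dip) = 58.20 × cos(47°) = 39.7 m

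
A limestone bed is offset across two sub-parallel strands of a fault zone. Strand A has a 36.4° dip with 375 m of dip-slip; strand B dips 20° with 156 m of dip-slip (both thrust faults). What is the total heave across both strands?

448 m

heave_A = 375 × cos(36.4°) = 301.8 m
heave_B = 156 × cos(20°) = 146.6 m
total = 301.8 + 146.6 = 448 m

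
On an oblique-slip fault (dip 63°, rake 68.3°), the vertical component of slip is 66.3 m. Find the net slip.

dip-slip = throw / sin(dip) = 66.3 / sin(63°) = 74.41 m
net slip = dip-slip / sin(rake) = 74.41 / sin(68.3°) = 80.1 m

80.1 m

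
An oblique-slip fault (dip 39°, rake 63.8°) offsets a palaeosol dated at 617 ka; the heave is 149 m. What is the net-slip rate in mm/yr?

dip-slip = heave / cos(dip) = 149 / cos(39°) = 191.7 m
net slip = dip-slip / sin(rake) = 191.7 / sin(63.8°) = 213.7 m
rate = 213.7 m / 617 ka = 0.000346 m/yr = 0.346 mm/yr

0.346 mm/yr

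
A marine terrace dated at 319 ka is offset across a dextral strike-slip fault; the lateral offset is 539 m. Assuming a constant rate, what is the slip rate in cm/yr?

0.169 cm/yr

rate = 539 m / 319 ka = 0.00169 m/yr = 0.169 cm/yr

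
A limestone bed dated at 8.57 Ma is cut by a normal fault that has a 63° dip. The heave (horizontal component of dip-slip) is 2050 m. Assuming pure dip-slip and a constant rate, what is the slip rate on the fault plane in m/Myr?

527 m/Myr

dip-slip = heave / cos(dip) = 2050 m / cos(63°) = 4516 m
rate = 4516 m / 8.57 Ma = 0.000527 m/yr = 527 m/Myr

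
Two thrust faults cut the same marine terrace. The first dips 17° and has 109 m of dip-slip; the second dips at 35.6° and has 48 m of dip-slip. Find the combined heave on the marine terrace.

heave_A = 109 × cos(17°) = 104.2 m
heave_B = 48 × cos(35.6°) = 39.03 m
total = 104.2 + 39.03 = 143 m

143 m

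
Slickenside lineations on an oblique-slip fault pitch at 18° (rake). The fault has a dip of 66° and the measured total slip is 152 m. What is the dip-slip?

47 m

dip-slip = net slip × sin(rake) = 152 m × sin(18°) = 47 m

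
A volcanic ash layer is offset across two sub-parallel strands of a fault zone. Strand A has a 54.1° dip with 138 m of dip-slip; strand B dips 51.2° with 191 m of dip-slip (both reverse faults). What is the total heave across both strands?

201 m

heave_A = 138 × cos(54.1°) = 80.92 m
heave_B = 191 × cos(51.2°) = 119.7 m
total = 80.92 + 119.7 = 201 m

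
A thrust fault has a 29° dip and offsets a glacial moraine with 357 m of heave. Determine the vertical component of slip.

throw = heave × tan(dip) = 357 × tan(29°) = 198 m

198 m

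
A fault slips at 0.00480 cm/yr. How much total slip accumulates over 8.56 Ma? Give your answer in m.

slip = rate × time = 0.00480 cm/yr × 8.56 Ma = 411 m

411 m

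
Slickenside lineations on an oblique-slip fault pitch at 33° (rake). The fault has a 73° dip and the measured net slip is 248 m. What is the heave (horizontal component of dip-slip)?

39.5 m

dip-slip = net slip × sin(rake) = 248 m × sin(33°) = 135.1 m
heave = dip-slip × cos(dip) = 135.1 × cos(73°) = 39.5 m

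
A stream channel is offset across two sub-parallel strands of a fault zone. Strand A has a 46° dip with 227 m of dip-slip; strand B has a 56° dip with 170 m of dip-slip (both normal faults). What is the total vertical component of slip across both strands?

304 m

throw_A = 227 × sin(46°) = 163.3 m
throw_B = 170 × sin(56°) = 140.9 m
total = 163.3 + 140.9 = 304 m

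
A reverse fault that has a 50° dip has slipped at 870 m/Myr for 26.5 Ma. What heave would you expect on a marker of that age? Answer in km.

14.8 km

dip-slip = rate × time = 870 m/Myr × 26.5 Ma = 23060 m
heave = dip-slip × cos(dip) = 23060 × cos(50°) = 14800 m = 14.8 km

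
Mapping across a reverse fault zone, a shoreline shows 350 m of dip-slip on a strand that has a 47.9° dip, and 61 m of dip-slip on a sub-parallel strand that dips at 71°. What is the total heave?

255 m

heave_A = 350 × cos(47.9°) = 234.6 m
heave_B = 61 × cos(71°) = 19.86 m
total = 234.6 + 19.86 = 255 m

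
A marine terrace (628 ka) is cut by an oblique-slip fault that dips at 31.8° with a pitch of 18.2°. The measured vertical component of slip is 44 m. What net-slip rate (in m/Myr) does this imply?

dip-slip = throw / sin(dip) = 44 / sin(31.8°) = 83.50 m
net slip = dip-slip / sin(rake) = 83.50 / sin(18.2°) = 267.3 m
rate = 267.3 m / 628 ka = 0.000426 m/yr = 426 m/Myr

426 m/Myr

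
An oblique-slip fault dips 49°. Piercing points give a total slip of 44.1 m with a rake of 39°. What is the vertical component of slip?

20.9 m

dip-slip = net slip × sin(rake) = 44.1 m × sin(39°) = 27.75 m
throw = dip-slip × sin(dip) = 27.75 × sin(49°) = 20.9 m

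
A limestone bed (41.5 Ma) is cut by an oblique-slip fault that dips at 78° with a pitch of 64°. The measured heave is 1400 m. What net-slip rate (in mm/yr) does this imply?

dip-slip = heave / cos(dip) = 1400 / cos(78°) = 6734 m
net slip = dip-slip / sin(rake) = 6734 / sin(64°) = 7492 m
rate = 7492 m / 41.5 Ma = 0.000181 m/yr = 0.181 mm/yr

0.181 mm/yr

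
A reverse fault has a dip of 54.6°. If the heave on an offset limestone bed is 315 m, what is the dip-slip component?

dip-slip = heave / cos(dip) = 315 / cos(54.6°) = 544 m

544 m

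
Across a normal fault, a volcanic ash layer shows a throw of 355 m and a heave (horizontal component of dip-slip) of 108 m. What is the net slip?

net slip = √(throw² + heave²) = √(355² + 108²) = 371 m

371 m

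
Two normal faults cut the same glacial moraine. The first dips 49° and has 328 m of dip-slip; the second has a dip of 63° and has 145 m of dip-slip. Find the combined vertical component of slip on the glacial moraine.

377 m

throw_A = 328 × sin(49°) = 247.5 m
throw_B = 145 × sin(63°) = 129.2 m
total = 247.5 + 129.2 = 377 m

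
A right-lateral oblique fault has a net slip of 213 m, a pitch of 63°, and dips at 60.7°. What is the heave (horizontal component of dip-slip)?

92.9 m

dip-slip = net slip × sin(rake) = 213 m × sin(63°) = 189.8 m
heave = dip-slip × cos(dip) = 189.8 × cos(60.7°) = 92.9 m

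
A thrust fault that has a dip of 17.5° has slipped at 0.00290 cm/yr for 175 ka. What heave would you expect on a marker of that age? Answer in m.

4.84 m

dip-slip = rate × time = 0.00290 cm/yr × 175 ka = 5.075 m
heave = dip-slip × cos(dip) = 5.075 × cos(17.5°) = 4.84 m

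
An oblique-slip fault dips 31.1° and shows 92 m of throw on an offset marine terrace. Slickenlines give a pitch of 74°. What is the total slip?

185 m

dip-slip = throw / sin(dip) = 92 / sin(31.1°) = 178.1 m
net slip = dip-slip / sin(rake) = 178.1 / sin(74°) = 185 m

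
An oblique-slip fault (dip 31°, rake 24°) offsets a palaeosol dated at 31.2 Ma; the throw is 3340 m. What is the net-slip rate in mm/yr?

0.511 mm/yr

dip-slip = throw / sin(dip) = 3340 / sin(31°) = 6485 m
net slip = dip-slip / sin(rake) = 6485 / sin(24°) = 15940 m
rate = 15940 m / 31.2 Ma = 0.000511 m/yr = 0.511 mm/yr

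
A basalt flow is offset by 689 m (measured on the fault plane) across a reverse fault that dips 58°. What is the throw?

throw = dip-slip × sin(dip) = 689 m × sin(58°) = 584 m

584 m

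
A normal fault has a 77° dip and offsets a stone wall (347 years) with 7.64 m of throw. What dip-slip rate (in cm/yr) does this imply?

2.26 cm/yr

dip-slip = throw / sin(dip) = 7.64 m / sin(77°) = 7.841 m
rate = 7.841 m / 347 years = 0.0226 m/yr = 2.26 cm/yr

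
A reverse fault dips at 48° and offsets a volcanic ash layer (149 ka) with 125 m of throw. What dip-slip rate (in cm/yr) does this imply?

0.113 cm/yr

dip-slip = throw / sin(dip) = 125 m / sin(48°) = 168.2 m
rate = 168.2 m / 149 ka = 0.00113 m/yr = 0.113 cm/yr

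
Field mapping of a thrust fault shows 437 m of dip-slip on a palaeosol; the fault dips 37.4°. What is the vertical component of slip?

throw = dip-slip × sin(dip) = 437 m × sin(37.4°) = 265 m

265 m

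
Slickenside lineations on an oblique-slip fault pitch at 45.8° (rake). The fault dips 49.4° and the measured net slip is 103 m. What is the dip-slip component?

73.8 m

dip-slip = net slip × sin(rake) = 103 m × sin(45.8°) = 73.8 m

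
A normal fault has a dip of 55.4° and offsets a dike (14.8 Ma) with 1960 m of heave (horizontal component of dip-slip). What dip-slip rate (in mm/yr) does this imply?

dip-slip = heave / cos(dip) = 1960 m / cos(55.4°) = 3452 m
rate = 3452 m / 14.8 Ma = 0.000233 m/yr = 0.233 mm/yr

0.233 mm/yr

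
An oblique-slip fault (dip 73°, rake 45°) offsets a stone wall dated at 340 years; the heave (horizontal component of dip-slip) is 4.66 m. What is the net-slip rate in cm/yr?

6.63 cm/yr

dip-slip = heave / cos(dip) = 4.66 / cos(73°) = 15.94 m
net slip = dip-slip / sin(rake) = 15.94 / sin(45°) = 22.54 m
rate = 22.54 m / 340 years = 0.0663 m/yr = 6.63 cm/yr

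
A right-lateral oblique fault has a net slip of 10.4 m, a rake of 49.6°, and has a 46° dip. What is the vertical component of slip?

dip-slip = net slip × sin(rake) = 10.4 m × sin(49.6°) = 7.920 m
throw = dip-slip × sin(dip) = 7.920 × sin(46°) = 5.70 m

5.70 m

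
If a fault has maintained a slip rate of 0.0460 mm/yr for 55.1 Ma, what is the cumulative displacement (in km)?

slip = rate × time = 0.0460 mm/yr × 55.1 Ma = 2530 m = 2.53 km

2.53 km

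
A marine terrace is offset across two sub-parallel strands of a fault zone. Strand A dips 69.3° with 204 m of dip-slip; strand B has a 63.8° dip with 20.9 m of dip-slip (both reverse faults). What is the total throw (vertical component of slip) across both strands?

throw_A = 204 × sin(69.3°) = 190.8 m
throw_B = 20.9 × sin(63.8°) = 18.75 m
total = 190.8 + 18.75 = 210 m

210 m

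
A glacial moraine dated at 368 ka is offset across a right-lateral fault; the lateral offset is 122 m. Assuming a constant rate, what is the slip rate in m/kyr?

0.332 m/kyr

rate = 122 m / 368 ka = 0.000332 m/yr = 0.332 m/kyr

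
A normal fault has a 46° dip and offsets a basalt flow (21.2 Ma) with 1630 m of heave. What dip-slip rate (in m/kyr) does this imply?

dip-slip = heave / cos(dip) = 1630 m / cos(46°) = 2346 m
rate = 2346 m / 21.2 Ma = 0.000111 m/yr = 0.111 m/kyr

0.111 m/kyr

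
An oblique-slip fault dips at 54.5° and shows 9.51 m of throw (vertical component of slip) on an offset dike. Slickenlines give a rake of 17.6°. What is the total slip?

dip-slip = throw / sin(dip) = 9.51 / sin(54.5°) = 11.68 m
net slip = dip-slip / sin(rake) = 11.68 / sin(17.6°) = 38.6 m

38.6 m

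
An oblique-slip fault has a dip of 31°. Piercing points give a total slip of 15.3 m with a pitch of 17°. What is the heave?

dip-slip = net slip × sin(rake) = 15.3 m × sin(17°) = 4.473 m
heave = dip-slip × cos(dip) = 4.473 × cos(31°) = 3.83 m

3.83 m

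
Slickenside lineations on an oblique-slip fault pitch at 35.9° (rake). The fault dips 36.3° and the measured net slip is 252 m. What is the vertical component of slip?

dip-slip = net slip × sin(rake) = 252 m × sin(35.9°) = 147.8 m
throw = dip-slip × sin(dip) = 147.8 × sin(36.3°) = 87.5 m

87.5 m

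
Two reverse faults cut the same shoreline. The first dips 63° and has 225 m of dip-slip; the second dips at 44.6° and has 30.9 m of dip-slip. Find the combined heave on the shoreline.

heave_A = 225 × cos(63°) = 102.1 m
heave_B = 30.9 × cos(44.6°) = 22 m
total = 102.1 + 22 = 124 m

124 m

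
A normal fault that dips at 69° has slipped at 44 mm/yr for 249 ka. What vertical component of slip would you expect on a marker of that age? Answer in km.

10.2 km

dip-slip = rate × time = 44 mm/yr × 249 ka = 10960 m
throw = dip-slip × sin(dip) = 10960 × sin(69°) = 10200 m = 10.2 km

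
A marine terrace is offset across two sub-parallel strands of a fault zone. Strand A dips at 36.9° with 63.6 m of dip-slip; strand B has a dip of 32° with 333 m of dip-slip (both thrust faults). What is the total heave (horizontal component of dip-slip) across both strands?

333 m

heave_A = 63.6 × cos(36.9°) = 50.86 m
heave_B = 333 × cos(32°) = 282.4 m
total = 50.86 + 282.4 = 333 m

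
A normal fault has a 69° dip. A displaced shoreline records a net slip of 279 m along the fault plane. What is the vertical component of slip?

throw = dip-slip × sin(dip) = 279 m × sin(69°) = 260 m

260 m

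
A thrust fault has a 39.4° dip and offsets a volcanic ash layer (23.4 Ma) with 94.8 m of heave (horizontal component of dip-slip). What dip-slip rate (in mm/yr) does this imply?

0.00524 mm/yr

dip-slip = heave / cos(dip) = 94.8 m / cos(39.4°) = 122.7 m
rate = 122.7 m / 23.4 Ma = 0.00000524 m/yr = 0.00524 mm/yr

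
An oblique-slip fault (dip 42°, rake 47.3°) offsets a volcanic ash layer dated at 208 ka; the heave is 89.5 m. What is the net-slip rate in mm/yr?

dip-slip = heave / cos(dip) = 89.5 / cos(42°) = 120.4 m
net slip = dip-slip / sin(rake) = 120.4 / sin(47.3°) = 163.9 m
rate = 163.9 m / 208 ka = 0.000788 m/yr = 0.788 mm/yr

0.788 mm/yr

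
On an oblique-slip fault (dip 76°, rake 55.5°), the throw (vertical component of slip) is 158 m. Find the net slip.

198 m

dip-slip = throw / sin(dip) = 158 / sin(76°) = 162.8 m
net slip = dip-slip / sin(rake) = 162.8 / sin(55.5°) = 198 m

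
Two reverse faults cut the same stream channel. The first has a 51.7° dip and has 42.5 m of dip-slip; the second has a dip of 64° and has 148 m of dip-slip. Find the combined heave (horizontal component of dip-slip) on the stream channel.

91.2 m

heave_A = 42.5 × cos(51.7°) = 26.34 m
heave_B = 148 × cos(64°) = 64.88 m
total = 26.34 + 64.88 = 91.2 m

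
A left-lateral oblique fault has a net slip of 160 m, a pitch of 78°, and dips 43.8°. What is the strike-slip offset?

33.3 m

strike-slip = net slip × cos(rake) = 160 m × cos(78°) = 33.3 m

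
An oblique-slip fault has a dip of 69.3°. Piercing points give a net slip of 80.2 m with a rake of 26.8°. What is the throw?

dip-slip = net slip × sin(rake) = 80.2 m × sin(26.8°) = 36.16 m
throw = dip-slip × sin(dip) = 36.16 × sin(69.3°) = 33.8 m

33.8 m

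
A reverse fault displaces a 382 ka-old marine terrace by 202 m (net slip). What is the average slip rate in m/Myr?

rate = 202 m / 382 ka = 0.000529 m/yr = 529 m/Myr

529 m/Myr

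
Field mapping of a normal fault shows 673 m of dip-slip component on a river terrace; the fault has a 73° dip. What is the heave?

heave = dip-slip × cos(dip) = 673 m × cos(73°) = 197 m

197 m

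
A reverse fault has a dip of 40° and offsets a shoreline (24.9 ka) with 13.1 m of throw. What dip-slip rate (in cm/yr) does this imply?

dip-slip = throw / sin(dip) = 13.1 m / sin(40°) = 20.38 m
rate = 20.38 m / 24.9 ka = 0.000818 m/yr = 0.0818 cm/yr

0.0818 cm/yr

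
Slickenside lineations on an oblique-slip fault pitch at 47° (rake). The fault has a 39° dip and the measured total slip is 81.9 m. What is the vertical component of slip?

dip-slip = net slip × sin(rake) = 81.9 m × sin(47°) = 59.90 m
throw = dip-slip × sin(dip) = 59.90 × sin(39°) = 37.7 m

37.7 m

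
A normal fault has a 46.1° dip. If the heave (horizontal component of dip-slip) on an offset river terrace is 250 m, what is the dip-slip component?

dip-slip = heave / cos(dip) = 250 / cos(46.1°) = 361 m

361 m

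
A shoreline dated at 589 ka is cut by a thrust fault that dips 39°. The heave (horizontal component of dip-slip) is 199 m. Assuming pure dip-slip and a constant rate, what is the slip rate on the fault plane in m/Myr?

dip-slip = heave / cos(dip) = 199 m / cos(39°) = 256.1 m
rate = 256.1 m / 589 ka = 0.000435 m/yr = 435 m/Myr

435 m/Myr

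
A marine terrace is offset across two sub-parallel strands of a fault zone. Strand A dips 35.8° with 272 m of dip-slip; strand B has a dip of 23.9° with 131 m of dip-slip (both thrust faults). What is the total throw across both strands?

throw_A = 272 × sin(35.8°) = 159.1 m
throw_B = 131 × sin(23.9°) = 53.07 m
total = 159.1 + 53.07 = 212 m

212 m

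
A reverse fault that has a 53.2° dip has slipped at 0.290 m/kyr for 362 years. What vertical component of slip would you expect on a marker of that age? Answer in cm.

dip-slip = rate × time = 0.290 m/kyr × 362 years = 0.1050 m
throw = dip-slip × sin(dip) = 0.1050 × sin(53.2°) = 0.0841 m = 8.41 cm

8.41 cm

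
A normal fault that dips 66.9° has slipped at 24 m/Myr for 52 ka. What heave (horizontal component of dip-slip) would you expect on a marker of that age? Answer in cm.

49 cm

dip-slip = rate × time = 24 m/Myr × 52 ka = 1.248 m
heave = dip-slip × cos(dip) = 1.248 × cos(66.9°) = 0.490 m = 49 cm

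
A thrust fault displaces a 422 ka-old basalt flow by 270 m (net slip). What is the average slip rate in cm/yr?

0.0640 cm/yr

rate = 270 m / 422 ka = 0.000640 m/yr = 0.0640 cm/yr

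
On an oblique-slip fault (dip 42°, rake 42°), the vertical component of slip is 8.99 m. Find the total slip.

dip-slip = throw / sin(dip) = 8.99 / sin(42°) = 13.44 m
net slip = dip-slip / sin(rake) = 13.44 / sin(42°) = 20.1 m

20.1 m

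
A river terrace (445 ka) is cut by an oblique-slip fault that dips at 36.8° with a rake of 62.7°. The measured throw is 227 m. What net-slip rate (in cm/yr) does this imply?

0.0958 cm/yr

dip-slip = throw / sin(dip) = 227 / sin(36.8°) = 379 m
net slip = dip-slip / sin(rake) = 379 / sin(62.7°) = 426.4 m
rate = 426.4 m / 445 ka = 0.000958 m/yr = 0.0958 cm/yr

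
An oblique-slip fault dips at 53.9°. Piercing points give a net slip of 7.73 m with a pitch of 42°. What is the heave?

dip-slip = net slip × sin(rake) = 7.73 m × sin(42°) = 5.172 m
heave = dip-slip × cos(dip) = 5.172 × cos(53.9°) = 3.05 m

3.05 m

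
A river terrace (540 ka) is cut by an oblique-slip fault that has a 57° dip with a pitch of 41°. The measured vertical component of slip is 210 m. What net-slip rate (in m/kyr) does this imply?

0.707 m/kyr

dip-slip = throw / sin(dip) = 210 / sin(57°) = 250.4 m
net slip = dip-slip / sin(rake) = 250.4 / sin(41°) = 381.7 m
rate = 381.7 m / 540 ka = 0.000707 m/yr = 0.707 m/kyr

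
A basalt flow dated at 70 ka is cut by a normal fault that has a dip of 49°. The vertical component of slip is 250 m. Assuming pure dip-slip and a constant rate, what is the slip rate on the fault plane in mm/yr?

dip-slip = throw / sin(dip) = 250 m / sin(49°) = 331.3 m
rate = 331.3 m / 70 ka = 0.00473 m/yr = 4.73 mm/yr

4.73 mm/yr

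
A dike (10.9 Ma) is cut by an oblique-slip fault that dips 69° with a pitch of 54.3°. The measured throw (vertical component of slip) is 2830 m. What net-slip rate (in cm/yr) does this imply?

dip-slip = throw / sin(dip) = 2830 / sin(69°) = 3031 m
net slip = dip-slip / sin(rake) = 3031 / sin(54.3°) = 3733 m
rate = 3733 m / 10.9 Ma = 0.000342 m/yr = 0.0342 cm/yr

0.0342 cm/yr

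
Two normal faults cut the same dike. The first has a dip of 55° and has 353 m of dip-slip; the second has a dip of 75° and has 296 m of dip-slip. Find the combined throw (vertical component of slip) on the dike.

throw_A = 353 × sin(55°) = 289.2 m
throw_B = 296 × sin(75°) = 285.9 m
total = 289.2 + 285.9 = 575 m

575 m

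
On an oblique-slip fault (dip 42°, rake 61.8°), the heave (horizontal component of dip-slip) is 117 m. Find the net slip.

179 m

dip-slip = heave / cos(dip) = 117 / cos(42°) = 157.4 m
net slip = dip-slip / sin(rake) = 157.4 / sin(61.8°) = 179 m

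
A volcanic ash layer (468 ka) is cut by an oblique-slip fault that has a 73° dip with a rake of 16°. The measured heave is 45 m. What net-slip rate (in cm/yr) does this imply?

dip-slip = heave / cos(dip) = 45 / cos(73°) = 153.9 m
net slip = dip-slip / sin(rake) = 153.9 / sin(16°) = 558.4 m
rate = 558.4 m / 468 ka = 0.00119 m/yr = 0.119 cm/yr

0.119 cm/yr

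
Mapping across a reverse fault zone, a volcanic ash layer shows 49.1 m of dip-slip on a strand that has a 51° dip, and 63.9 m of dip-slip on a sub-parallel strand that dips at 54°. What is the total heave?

68.5 m

heave_A = 49.1 × cos(51°) = 30.90 m
heave_B = 63.9 × cos(54°) = 37.56 m
total = 30.90 + 37.56 = 68.5 m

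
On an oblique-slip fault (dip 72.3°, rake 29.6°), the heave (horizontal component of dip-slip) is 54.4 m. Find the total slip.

dip-slip = heave / cos(dip) = 54.4 / cos(72.3°) = 178.9 m
net slip = dip-slip / sin(rake) = 178.9 / sin(29.6°) = 362 m

362 m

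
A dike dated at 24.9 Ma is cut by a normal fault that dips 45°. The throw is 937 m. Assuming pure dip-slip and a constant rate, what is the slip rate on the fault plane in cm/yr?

dip-slip = throw / sin(dip) = 937 m / sin(45°) = 1325 m
rate = 1325 m / 24.9 Ma = 0.0000532 m/yr = 0.00532 cm/yr

0.00532 cm/yr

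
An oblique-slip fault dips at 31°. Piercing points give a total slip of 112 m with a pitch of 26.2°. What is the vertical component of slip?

dip-slip = net slip × sin(rake) = 112 m × sin(26.2°) = 49.45 m
throw = dip-slip × sin(dip) = 49.45 × sin(31°) = 25.5 m

25.5 m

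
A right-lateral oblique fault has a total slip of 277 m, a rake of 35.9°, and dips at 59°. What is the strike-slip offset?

224 m

strike-slip = net slip × cos(rake) = 277 m × cos(35.9°) = 224 m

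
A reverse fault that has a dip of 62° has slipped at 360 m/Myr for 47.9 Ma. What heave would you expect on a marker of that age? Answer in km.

dip-slip = rate × time = 360 m/Myr × 47.9 Ma = 17240 m
heave = dip-slip × cos(dip) = 17240 × cos(62°) = 8100 m = 8.10 km

8.10 km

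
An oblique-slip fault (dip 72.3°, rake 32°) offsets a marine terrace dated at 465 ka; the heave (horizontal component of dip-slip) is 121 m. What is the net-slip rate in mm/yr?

dip-slip = heave / cos(dip) = 121 / cos(72.3°) = 398 m
net slip = dip-slip / sin(rake) = 398 / sin(32°) = 751 m
rate = 751 m / 465 ka = 0.00162 m/yr = 1.62 mm/yr

1.62 mm/yr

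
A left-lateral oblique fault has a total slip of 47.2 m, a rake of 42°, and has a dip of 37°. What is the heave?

25.2 m

dip-slip = net slip × sin(rake) = 47.2 m × sin(42°) = 31.58 m
heave = dip-slip × cos(dip) = 31.58 × cos(37°) = 25.2 m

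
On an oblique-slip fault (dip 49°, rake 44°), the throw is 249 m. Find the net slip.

475 m

dip-slip = throw / sin(dip) = 249 / sin(49°) = 329.9 m
net slip = dip-slip / sin(rake) = 329.9 / sin(44°) = 475 m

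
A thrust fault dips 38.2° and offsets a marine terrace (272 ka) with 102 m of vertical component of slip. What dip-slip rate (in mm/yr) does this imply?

dip-slip = throw / sin(dip) = 102 m / sin(38.2°) = 164.9 m
rate = 164.9 m / 272 ka = 0.000606 m/yr = 0.606 mm/yr

0.606 mm/yr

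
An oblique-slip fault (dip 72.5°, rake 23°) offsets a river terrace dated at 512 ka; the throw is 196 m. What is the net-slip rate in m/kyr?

1.03 m/kyr

dip-slip = throw / sin(dip) = 196 / sin(72.5°) = 205.5 m
net slip = dip-slip / sin(rake) = 205.5 / sin(23°) = 526 m
rate = 526 m / 512 ka = 0.00103 m/yr = 1.03 m/kyr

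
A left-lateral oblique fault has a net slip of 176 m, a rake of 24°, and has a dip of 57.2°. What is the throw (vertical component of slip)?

dip-slip = net slip × sin(rake) = 176 m × sin(24°) = 71.59 m
throw = dip-slip × sin(dip) = 71.59 × sin(57.2°) = 60.2 m

60.2 m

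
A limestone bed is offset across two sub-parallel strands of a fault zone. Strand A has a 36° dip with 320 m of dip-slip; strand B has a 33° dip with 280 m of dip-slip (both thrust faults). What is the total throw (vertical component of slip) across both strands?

throw_A = 320 × sin(36°) = 188.1 m
throw_B = 280 × sin(33°) = 152.5 m
total = 188.1 + 152.5 = 341 m

341 m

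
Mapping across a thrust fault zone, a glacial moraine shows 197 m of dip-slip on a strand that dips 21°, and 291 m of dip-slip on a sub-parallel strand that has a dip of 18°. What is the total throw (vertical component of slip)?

throw_A = 197 × sin(21°) = 70.60 m
throw_B = 291 × sin(18°) = 89.92 m
total = 70.60 + 89.92 = 161 m

161 m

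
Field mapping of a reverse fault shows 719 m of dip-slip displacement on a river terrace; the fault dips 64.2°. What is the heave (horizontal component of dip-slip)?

heave = dip-slip × cos(dip) = 719 m × cos(64.2°) = 313 m

313 m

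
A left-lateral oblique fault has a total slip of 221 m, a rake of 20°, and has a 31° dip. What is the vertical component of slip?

38.9 m

dip-slip = net slip × sin(rake) = 221 m × sin(20°) = 75.59 m
throw = dip-slip × sin(dip) = 75.59 × sin(31°) = 38.9 m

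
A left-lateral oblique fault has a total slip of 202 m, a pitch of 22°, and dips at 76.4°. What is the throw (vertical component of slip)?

73.5 m

dip-slip = net slip × sin(rake) = 202 m × sin(22°) = 75.67 m
throw = dip-slip × sin(dip) = 75.67 × sin(76.4°) = 73.5 m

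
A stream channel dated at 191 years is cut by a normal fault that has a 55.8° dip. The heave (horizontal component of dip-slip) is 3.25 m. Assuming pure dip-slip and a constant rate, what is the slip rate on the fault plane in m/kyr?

30.3 m/kyr

dip-slip = heave / cos(dip) = 3.25 m / cos(55.8°) = 5.782 m
rate = 5.782 m / 191 years = 0.0303 m/yr = 30.3 m/kyr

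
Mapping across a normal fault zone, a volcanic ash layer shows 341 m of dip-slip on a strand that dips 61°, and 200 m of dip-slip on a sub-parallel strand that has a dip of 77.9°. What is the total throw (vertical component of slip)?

494 m

throw_A = 341 × sin(61°) = 298.2 m
throw_B = 200 × sin(77.9°) = 195.6 m
total = 298.2 + 195.6 = 494 m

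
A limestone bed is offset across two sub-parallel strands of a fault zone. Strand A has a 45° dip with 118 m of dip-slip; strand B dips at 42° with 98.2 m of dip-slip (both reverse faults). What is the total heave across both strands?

heave_A = 118 × cos(45°) = 83.44 m
heave_B = 98.2 × cos(42°) = 72.98 m
total = 83.44 + 72.98 = 156 m

156 m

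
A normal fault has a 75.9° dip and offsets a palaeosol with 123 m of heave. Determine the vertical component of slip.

490 m

throw = heave × tan(dip) = 123 × tan(75.9°) = 490 m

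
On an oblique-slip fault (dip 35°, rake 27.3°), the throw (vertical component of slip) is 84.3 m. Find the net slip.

dip-slip = throw / sin(dip) = 84.3 / sin(35°) = 147 m
net slip = dip-slip / sin(rake) = 147 / sin(27.3°) = 320 m

320 m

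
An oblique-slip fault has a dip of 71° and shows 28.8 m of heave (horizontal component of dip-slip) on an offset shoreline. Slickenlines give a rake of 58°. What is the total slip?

dip-slip = heave / cos(dip) = 28.8 / cos(71°) = 88.46 m
net slip = dip-slip / sin(rake) = 88.46 / sin(58°) = 104 m

104 m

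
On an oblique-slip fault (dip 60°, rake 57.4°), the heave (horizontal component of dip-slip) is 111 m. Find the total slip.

dip-slip = heave / cos(dip) = 111 / cos(60°) = 222 m
net slip = dip-slip / sin(rake) = 222 / sin(57.4°) = 264 m

264 m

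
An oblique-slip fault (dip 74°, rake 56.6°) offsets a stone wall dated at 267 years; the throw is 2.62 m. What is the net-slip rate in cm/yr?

dip-slip = throw / sin(dip) = 2.62 / sin(74°) = 2.726 m
net slip = dip-slip / sin(rake) = 2.726 / sin(56.6°) = 3.265 m
rate = 3.265 m / 267 years = 0.0122 m/yr = 1.22 cm/yr

1.22 cm/yr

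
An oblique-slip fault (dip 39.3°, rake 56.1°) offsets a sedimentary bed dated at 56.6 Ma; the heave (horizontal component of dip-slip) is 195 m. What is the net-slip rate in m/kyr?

0.00536 m/kyr

dip-slip = heave / cos(dip) = 195 / cos(39.3°) = 252 m
net slip = dip-slip / sin(rake) = 252 / sin(56.1°) = 303.6 m
rate = 303.6 m / 56.6 Ma = 0.00000536 m/yr = 0.00536 m/kyr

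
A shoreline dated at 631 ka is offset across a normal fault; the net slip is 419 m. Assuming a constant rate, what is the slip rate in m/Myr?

rate = 419 m / 631 ka = 0.000664 m/yr = 664 m/Myr

664 m/Myr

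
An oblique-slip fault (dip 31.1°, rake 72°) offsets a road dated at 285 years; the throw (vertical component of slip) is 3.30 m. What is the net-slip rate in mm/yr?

dip-slip = throw / sin(dip) = 3.30 / sin(31.1°) = 6.389 m
net slip = dip-slip / sin(rake) = 6.389 / sin(72°) = 6.718 m
rate = 6.718 m / 285 years = 0.0236 m/yr = 23.6 mm/yr

23.6 mm/yr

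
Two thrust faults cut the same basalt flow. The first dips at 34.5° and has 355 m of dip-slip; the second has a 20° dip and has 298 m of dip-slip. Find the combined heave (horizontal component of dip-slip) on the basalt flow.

573 m

heave_A = 355 × cos(34.5°) = 292.6 m
heave_B = 298 × cos(20°) = 280 m
total = 292.6 + 280 = 573 m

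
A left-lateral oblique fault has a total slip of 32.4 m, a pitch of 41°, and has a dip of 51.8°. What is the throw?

16.7 m

dip-slip = net slip × sin(rake) = 32.4 m × sin(41°) = 21.26 m
throw = dip-slip × sin(dip) = 21.26 × sin(51.8°) = 16.7 m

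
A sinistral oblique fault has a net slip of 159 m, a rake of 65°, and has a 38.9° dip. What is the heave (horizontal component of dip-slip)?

112 m

dip-slip = net slip × sin(rake) = 159 m × sin(65°) = 144.1 m
heave = dip-slip × cos(dip) = 144.1 × cos(38.9°) = 112 m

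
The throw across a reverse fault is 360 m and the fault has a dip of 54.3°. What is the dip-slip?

dip-slip = throw / sin(dip) = 360 / sin(54.3°) = 443 m

443 m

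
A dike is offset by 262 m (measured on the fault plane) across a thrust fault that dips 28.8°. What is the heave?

230 m

heave = dip-slip × cos(dip) = 262 m × cos(28.8°) = 230 m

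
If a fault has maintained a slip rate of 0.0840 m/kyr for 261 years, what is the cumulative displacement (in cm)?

slip = rate × time = 0.0840 m/kyr × 261 years = 0.0219 m = 2.19 cm

2.19 cm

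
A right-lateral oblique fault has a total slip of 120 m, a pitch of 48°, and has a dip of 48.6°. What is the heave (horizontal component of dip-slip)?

59 m

dip-slip = net slip × sin(rake) = 120 m × sin(48°) = 89.18 m
heave = dip-slip × cos(dip) = 89.18 × cos(48.6°) = 59 m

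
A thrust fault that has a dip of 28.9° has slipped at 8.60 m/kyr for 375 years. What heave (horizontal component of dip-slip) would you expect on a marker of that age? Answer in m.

dip-slip = rate × time = 8.60 m/kyr × 375 years = 3.225 m
heave = dip-slip × cos(dip) = 3.225 × cos(28.9°) = 2.82 m

2.82 m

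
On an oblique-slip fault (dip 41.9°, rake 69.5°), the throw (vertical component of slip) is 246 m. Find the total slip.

dip-slip = throw / sin(dip) = 246 / sin(41.9°) = 368.4 m
net slip = dip-slip / sin(rake) = 368.4 / sin(69.5°) = 393 m

393 m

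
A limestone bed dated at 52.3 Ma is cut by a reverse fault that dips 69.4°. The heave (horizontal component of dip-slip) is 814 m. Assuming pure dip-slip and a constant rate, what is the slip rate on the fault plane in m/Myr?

dip-slip = heave / cos(dip) = 814 m / cos(69.4°) = 2314 m
rate = 2314 m / 52.3 Ma = 0.0000442 m/yr = 44.2 m/Myr

44.2 m/Myr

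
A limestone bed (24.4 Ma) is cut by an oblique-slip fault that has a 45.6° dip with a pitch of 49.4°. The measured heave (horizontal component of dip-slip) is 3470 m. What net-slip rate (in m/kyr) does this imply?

0.268 m/kyr

dip-slip = heave / cos(dip) = 3470 / cos(45.6°) = 4960 m
net slip = dip-slip / sin(rake) = 4960 / sin(49.4°) = 6532 m
rate = 6532 m / 24.4 Ma = 0.000268 m/yr = 0.268 m/kyr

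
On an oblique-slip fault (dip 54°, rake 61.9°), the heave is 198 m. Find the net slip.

dip-slip = heave / cos(dip) = 198 / cos(54°) = 336.9 m
net slip = dip-slip / sin(rake) = 336.9 / sin(61.9°) = 382 m

382 m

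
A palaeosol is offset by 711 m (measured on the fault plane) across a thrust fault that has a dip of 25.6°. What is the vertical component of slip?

throw = dip-slip × sin(dip) = 711 m × sin(25.6°) = 307 m

307 m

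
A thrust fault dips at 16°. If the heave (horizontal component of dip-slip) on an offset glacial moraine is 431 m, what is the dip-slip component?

dip-slip = heave / cos(dip) = 431 / cos(16°) = 448 m

448 m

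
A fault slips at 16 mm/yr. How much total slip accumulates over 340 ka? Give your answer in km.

5.44 km

slip = rate × time = 16 mm/yr × 340 ka = 5440 m = 5.44 km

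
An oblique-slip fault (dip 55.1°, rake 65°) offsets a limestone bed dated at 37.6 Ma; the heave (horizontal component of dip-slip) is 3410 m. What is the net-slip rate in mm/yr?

dip-slip = heave / cos(dip) = 3410 / cos(55.1°) = 5960 m
net slip = dip-slip / sin(rake) = 5960 / sin(65°) = 6576 m
rate = 6576 m / 37.6 Ma = 0.000175 m/yr = 0.175 mm/yr

0.175 mm/yr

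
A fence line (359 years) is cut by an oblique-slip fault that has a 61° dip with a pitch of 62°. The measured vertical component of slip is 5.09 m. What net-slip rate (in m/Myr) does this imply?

18400 m/Myr

dip-slip = throw / sin(dip) = 5.09 / sin(61°) = 5.820 m
net slip = dip-slip / sin(rake) = 5.820 / sin(62°) = 6.591 m
rate = 6.591 m / 359 years = 0.0184 m/yr = 18400 m/Myr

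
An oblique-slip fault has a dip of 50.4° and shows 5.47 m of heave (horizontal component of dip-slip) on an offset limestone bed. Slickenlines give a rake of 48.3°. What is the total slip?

dip-slip = heave / cos(dip) = 5.47 / cos(50.4°) = 8.581 m
net slip = dip-slip / sin(rake) = 8.581 / sin(48.3°) = 11.5 m

11.5 m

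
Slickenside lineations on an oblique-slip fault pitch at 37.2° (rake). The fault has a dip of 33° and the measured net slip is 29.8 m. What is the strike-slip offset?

strike-slip = net slip × cos(rake) = 29.8 m × cos(37.2°) = 23.7 m

23.7 m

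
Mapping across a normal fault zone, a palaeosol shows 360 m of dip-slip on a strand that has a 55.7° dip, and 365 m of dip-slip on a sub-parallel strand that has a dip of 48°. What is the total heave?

447 m

heave_A = 360 × cos(55.7°) = 202.9 m
heave_B = 365 × cos(48°) = 244.2 m
total = 202.9 + 244.2 = 447 m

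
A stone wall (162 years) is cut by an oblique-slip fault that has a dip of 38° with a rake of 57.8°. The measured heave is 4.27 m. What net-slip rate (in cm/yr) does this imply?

3.95 cm/yr

dip-slip = heave / cos(dip) = 4.27 / cos(38°) = 5.419 m
net slip = dip-slip / sin(rake) = 5.419 / sin(57.8°) = 6.404 m
rate = 6.404 m / 162 years = 0.0395 m/yr = 3.95 cm/yr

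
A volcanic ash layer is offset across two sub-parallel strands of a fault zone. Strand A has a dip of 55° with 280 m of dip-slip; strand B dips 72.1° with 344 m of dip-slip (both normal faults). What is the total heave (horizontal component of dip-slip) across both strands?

266 m

heave_A = 280 × cos(55°) = 160.6 m
heave_B = 344 × cos(72.1°) = 105.7 m
total = 160.6 + 105.7 = 266 m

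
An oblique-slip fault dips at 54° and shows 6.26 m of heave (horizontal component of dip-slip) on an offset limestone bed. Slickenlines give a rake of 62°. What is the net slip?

12.1 m

dip-slip = heave / cos(dip) = 6.26 / cos(54°) = 10.65 m
net slip = dip-slip / sin(rake) = 10.65 / sin(62°) = 12.1 m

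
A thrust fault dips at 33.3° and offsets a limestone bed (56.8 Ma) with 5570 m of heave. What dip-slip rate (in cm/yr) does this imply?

0.0117 cm/yr

dip-slip = heave / cos(dip) = 5570 m / cos(33.3°) = 6664 m
rate = 6664 m / 56.8 Ma = 0.000117 m/yr = 0.0117 cm/yr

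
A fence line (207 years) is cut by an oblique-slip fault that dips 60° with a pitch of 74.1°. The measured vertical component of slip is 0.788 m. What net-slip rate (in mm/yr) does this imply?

4.57 mm/yr

dip-slip = throw / sin(dip) = 0.788 / sin(60°) = 0.9099 m
net slip = dip-slip / sin(rake) = 0.9099 / sin(74.1°) = 0.9461 m
rate = 0.9461 m / 207 years = 0.00457 m/yr = 4.57 mm/yr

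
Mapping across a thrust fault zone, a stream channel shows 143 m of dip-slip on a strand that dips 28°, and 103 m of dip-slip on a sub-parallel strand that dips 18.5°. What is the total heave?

224 m

heave_A = 143 × cos(28°) = 126.3 m
heave_B = 103 × cos(18.5°) = 97.68 m
total = 126.3 + 97.68 = 224 m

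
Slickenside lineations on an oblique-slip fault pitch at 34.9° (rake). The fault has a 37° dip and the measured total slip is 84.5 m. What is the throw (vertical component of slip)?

dip-slip = net slip × sin(rake) = 84.5 m × sin(34.9°) = 48.35 m
throw = dip-slip × sin(dip) = 48.35 × sin(37°) = 29.1 m

29.1 m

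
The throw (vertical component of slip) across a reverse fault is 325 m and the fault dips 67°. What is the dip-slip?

dip-slip = throw / sin(dip) = 325 / sin(67°) = 353 m

353 m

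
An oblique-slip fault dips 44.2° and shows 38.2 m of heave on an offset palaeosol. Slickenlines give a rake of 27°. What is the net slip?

dip-slip = heave / cos(dip) = 38.2 / cos(44.2°) = 53.28 m
net slip = dip-slip / sin(rake) = 53.28 / sin(27°) = 117 m

117 m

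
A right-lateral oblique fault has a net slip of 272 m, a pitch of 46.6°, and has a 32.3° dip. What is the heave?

dip-slip = net slip × sin(rake) = 272 m × sin(46.6°) = 197.6 m
heave = dip-slip × cos(dip) = 197.6 × cos(32.3°) = 167 m

167 m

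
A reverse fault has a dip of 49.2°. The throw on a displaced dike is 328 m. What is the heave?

283 m

heave = throw / tan(dip) = 328 / tan(49.2°) = 283 m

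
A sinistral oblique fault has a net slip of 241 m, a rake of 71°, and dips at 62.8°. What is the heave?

104 m

dip-slip = net slip × sin(rake) = 241 m × sin(71°) = 227.9 m
heave = dip-slip × cos(dip) = 227.9 × cos(62.8°) = 104 m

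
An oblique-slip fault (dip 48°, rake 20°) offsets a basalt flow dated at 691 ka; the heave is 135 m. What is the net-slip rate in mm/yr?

0.854 mm/yr

dip-slip = heave / cos(dip) = 135 / cos(48°) = 201.8 m
net slip = dip-slip / sin(rake) = 201.8 / sin(20°) = 589.9 m
rate = 589.9 m / 691 ka = 0.000854 m/yr = 0.854 mm/yr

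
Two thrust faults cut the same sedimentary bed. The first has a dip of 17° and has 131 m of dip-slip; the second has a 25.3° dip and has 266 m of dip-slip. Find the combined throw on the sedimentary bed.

throw_A = 131 × sin(17°) = 38.30 m
throw_B = 266 × sin(25.3°) = 113.7 m
total = 38.30 + 113.7 = 152 m

152 m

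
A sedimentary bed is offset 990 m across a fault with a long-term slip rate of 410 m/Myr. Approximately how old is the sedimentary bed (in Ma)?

age = offset / rate = 990 m / (410 m/Myr) = 2.41e+06 yr = 2.41 Ma

2.41 Ma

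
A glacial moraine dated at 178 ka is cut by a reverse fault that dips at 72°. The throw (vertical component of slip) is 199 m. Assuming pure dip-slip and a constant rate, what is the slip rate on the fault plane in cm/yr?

0.118 cm/yr

dip-slip = throw / sin(dip) = 199 m / sin(72°) = 209.2 m
rate = 209.2 m / 178 ka = 0.00118 m/yr = 0.118 cm/yr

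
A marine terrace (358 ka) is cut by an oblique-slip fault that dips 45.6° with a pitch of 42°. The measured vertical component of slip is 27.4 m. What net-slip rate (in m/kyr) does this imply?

0.160 m/kyr

dip-slip = throw / sin(dip) = 27.4 / sin(45.6°) = 38.35 m
net slip = dip-slip / sin(rake) = 38.35 / sin(42°) = 57.31 m
rate = 57.31 m / 358 ka = 0.000160 m/yr = 0.160 m/kyr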